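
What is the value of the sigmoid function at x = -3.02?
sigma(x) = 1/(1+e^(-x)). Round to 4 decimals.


sigma(-3.02) = 1/(1+e^(3.02)) = 1/(1+20.491292) = 1/21.491292 = 0.0465.

0.0465


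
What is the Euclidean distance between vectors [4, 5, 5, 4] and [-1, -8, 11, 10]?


d = sqrt(sum of squared differences). (4--1)^2=25, (5--8)^2=169, (5-11)^2=36, (4-10)^2=36. Sum = 266.

sqrt(266)


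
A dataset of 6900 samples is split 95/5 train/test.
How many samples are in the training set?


Test set = 6900 * 5% = 345. Training set = 6900 - 345 = 6555.

6555


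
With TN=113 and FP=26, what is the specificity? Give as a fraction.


Specificity = TN / (TN + FP) = 113 / 139 = 113/139.

113/139


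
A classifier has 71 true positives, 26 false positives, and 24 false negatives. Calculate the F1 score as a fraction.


Precision = 71/97 = 71/97. Recall = 71/95 = 71/95. F1 = 2*P*R/(P+R) = 71/96.

71/96


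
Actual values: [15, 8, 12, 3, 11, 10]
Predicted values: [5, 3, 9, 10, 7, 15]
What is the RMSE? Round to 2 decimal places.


MSE = 37.3333. RMSE = sqrt(37.3333) = 6.11.

6.11


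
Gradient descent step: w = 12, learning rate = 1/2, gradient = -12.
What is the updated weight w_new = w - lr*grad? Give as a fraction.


w_new = 12 - 1/2 * -12 = 12 - -6 = 18.

18


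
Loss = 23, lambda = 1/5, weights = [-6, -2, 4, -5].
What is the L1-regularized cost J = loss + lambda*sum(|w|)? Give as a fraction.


L1 norm = sum(|w|) = 17. J = 23 + 1/5 * 17 = 132/5.

132/5


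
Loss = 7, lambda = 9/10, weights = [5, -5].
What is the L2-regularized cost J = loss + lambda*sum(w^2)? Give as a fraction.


L2 sq norm = sum(w^2) = 50. J = 7 + 9/10 * 50 = 52.

52


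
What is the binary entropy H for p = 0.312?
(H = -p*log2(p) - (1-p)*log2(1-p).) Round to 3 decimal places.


H = -0.312*log2(0.312) - 0.688*log2(0.688) = 0.895.

0.895


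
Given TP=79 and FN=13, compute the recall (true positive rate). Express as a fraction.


Recall = TP / (TP + FN) = 79 / 92 = 79/92.

79/92


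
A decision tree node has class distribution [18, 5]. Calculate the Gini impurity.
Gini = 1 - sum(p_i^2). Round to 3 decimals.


Total = 23. Proportions: 18/23, 5/23. sum(p_i^2) = 0.6597. Gini = 1 - 0.6597 = 0.3403, which rounds to 0.340.

0.340


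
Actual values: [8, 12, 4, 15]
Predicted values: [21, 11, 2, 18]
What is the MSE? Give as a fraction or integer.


MSE = (1/4) * ((8-21)^2=169 + (12-11)^2=1 + (4-2)^2=4 + (15-18)^2=9). Sum = 183. MSE = 183/4.

183/4


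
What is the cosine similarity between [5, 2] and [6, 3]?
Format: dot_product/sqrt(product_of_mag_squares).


dot = 36. |a|^2 = 29, |b|^2 = 45. cos = 36/sqrt(1305).

36/sqrt(1305)


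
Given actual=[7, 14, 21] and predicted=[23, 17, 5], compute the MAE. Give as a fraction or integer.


MAE = (1/3) * (|7-23|=16 + |14-17|=3 + |21-5|=16). Sum = 35. MAE = 35/3.

35/3


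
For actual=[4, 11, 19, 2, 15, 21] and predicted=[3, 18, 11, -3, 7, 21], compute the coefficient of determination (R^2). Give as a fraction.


Mean(y) = 12. SS_res = 203. SS_tot = 304. R^2 = 1 - 203/(304) = 101/304.

101/304


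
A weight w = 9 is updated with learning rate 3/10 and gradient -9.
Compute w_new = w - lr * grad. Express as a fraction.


w_new = 9 - 3/10 * -9 = 9 - -27/10 = 117/10.

117/10


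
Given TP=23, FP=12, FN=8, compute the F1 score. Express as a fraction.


Precision = 23/35 = 23/35. Recall = 23/31 = 23/31. F1 = 2*P*R/(P+R) = 23/33.

23/33


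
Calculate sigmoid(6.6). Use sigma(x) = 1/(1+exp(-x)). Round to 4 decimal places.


sigma(6.6) = 1/(1+e^(-6.6)) = 1/(1+0.001360) = 1/1.001360 = 0.9986.

0.9986


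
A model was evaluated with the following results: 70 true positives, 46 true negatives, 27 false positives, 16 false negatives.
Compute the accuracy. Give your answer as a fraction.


Accuracy = (TP + TN) / (TP + TN + FP + FN) = (70 + 46) / 159 = 116/159.

116/159


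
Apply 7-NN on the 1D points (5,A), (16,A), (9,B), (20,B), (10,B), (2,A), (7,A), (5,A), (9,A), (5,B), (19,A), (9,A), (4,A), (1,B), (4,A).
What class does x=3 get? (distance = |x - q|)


Distances: |5-3|=2, |16-3|=13, |9-3|=6, |20-3|=17, |10-3|=7, |2-3|=1, |7-3|=4, |5-3|=2, |9-3|=6, |5-3|=2, |19-3|=16, |9-3|=6, |4-3|=1, |1-3|=2, |4-3|=1. 7 nearest: (2,A), (4,A), (4,A), (5,A), (5,A), (5,B), (1,B). Counts: {'A': 5, 'B': 2}. Majority class: A.

A


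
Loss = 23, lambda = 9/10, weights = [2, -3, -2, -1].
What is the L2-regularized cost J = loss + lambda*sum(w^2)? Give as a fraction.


L2 sq norm = sum(w^2) = 18. J = 23 + 9/10 * 18 = 196/5.

196/5


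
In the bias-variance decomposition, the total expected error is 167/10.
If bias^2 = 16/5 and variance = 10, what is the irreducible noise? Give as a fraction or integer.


Total error = bias^2 + variance + irreducible noise. So irreducible noise = 167/10 - 16/5 - 10 = 7/2.

7/2


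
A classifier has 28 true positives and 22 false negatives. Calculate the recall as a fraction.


Recall = TP / (TP + FN) = 28 / 50 = 14/25.

14/25


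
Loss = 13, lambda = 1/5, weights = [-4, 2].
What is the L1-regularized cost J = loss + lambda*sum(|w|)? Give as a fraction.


L1 norm = sum(|w|) = 6. J = 13 + 1/5 * 6 = 71/5.

71/5


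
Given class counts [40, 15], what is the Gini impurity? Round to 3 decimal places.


Total = 55. Proportions: 40/55, 15/55. sum(p_i^2) = 0.6033. Gini = 1 - 0.6033 = 0.3967, which rounds to 0.397.

0.397


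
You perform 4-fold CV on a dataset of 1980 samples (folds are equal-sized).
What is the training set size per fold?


Each validation fold has 1980/4 = 495 samples. Training set = 1980 - 495 = 1485.

1485


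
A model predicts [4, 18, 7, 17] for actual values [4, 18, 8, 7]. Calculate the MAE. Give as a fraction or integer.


MAE = (1/4) * (|4-4|=0 + |18-18|=0 + |8-7|=1 + |7-17|=10). Sum = 11. MAE = 11/4.

11/4


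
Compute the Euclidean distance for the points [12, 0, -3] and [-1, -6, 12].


d = sqrt(sum of squared differences). (12--1)^2=169, (0--6)^2=36, (-3-12)^2=225. Sum = 430.

sqrt(430)


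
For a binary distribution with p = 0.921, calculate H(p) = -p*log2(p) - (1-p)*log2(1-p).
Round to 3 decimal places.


H = -0.921*log2(0.921) - 0.079*log2(0.079) = 0.399.

0.399


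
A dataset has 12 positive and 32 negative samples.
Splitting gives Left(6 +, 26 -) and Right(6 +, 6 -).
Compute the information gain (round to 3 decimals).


H(parent) = 0.8454. H(left) = 0.6962, H(right) = 1.0000. Weighted = (32/44)*0.6962 + (12/44)*1.0000 = 0.7791. IG = 0.8454 - 0.7791 = 0.0663, which rounds to 0.066.

0.066


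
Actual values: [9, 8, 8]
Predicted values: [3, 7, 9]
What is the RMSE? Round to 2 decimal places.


MSE = 12.6667. RMSE = sqrt(12.6667) = 3.56.

3.56


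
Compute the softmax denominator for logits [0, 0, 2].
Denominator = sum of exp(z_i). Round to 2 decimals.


Denom = e^0=1.0000 + e^0=1.0000 + e^2=7.3891. Sum = 9.3891, which rounds to 9.39.

9.39


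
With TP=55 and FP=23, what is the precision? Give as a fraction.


Precision = TP / (TP + FP) = 55 / 78 = 55/78.

55/78


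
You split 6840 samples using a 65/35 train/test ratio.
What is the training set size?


Test set = 6840 * 35% = 2394. Training set = 6840 - 2394 = 4446.

4446


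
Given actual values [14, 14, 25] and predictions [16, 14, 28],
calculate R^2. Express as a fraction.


Mean(y) = 53/3. SS_res = 13. SS_tot = 242/3. R^2 = 1 - 13/(242/3) = 203/242.

203/242


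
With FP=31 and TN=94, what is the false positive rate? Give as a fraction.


FPR = FP / (FP + TN) = 31 / 125 = 31/125.

31/125


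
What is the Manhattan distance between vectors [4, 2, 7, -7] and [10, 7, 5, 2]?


d = sum of absolute differences: |4-10|=6 + |2-7|=5 + |7-5|=2 + |-7-2|=9 = 22.

22


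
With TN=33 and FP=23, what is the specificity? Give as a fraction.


Specificity = TN / (TN + FP) = 33 / 56 = 33/56.

33/56


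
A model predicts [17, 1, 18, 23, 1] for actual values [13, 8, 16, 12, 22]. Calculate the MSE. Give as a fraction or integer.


MSE = (1/5) * ((13-17)^2=16 + (8-1)^2=49 + (16-18)^2=4 + (12-23)^2=121 + (22-1)^2=441). Sum = 631. MSE = 631/5.

631/5


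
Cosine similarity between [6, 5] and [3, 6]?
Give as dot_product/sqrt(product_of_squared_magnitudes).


dot = 48. |a|^2 = 61, |b|^2 = 45. cos = 48/sqrt(2745).

48/sqrt(2745)


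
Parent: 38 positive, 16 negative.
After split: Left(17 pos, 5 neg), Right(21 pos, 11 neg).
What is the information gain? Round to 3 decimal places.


H(parent) = 0.8767. H(left) = 0.7732, H(right) = 0.9284. Weighted = (22/54)*0.7732 + (32/54)*0.9284 = 0.8652. IG = 0.8767 - 0.8652 = 0.0115, which rounds to 0.012.

0.012


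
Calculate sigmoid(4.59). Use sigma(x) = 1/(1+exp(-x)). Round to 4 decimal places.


sigma(4.59) = 1/(1+e^(-4.59)) = 1/(1+0.010153) = 1/1.010153 = 0.9899.

0.9899


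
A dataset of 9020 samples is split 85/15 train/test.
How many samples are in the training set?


Test set = 9020 * 15% = 1353. Training set = 9020 - 1353 = 7667.

7667


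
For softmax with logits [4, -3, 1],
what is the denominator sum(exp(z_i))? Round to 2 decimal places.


Denom = e^4=54.5982 + e^-3=0.0498 + e^1=2.7183. Sum = 57.3663, which rounds to 57.37.

57.37


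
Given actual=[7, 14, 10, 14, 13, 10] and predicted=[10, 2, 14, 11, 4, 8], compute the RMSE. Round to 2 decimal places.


MSE = 43.8333. RMSE = sqrt(43.8333) = 6.62.

6.62


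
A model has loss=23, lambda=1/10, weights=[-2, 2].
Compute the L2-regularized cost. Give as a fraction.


L2 sq norm = sum(w^2) = 8. J = 23 + 1/10 * 8 = 119/5.

119/5


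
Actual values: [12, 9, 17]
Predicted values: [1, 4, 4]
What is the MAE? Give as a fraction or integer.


MAE = (1/3) * (|12-1|=11 + |9-4|=5 + |17-4|=13). Sum = 29. MAE = 29/3.

29/3


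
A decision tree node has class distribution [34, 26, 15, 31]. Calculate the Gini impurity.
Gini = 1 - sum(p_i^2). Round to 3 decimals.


Total = 106. Proportions: 34/106, 26/106, 15/106, 31/106. sum(p_i^2) = 0.2686. Gini = 1 - 0.2686 = 0.7314, which rounds to 0.731.

0.731


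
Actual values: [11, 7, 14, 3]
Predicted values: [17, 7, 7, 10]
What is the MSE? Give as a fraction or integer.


MSE = (1/4) * ((11-17)^2=36 + (7-7)^2=0 + (14-7)^2=49 + (3-10)^2=49). Sum = 134. MSE = 67/2.

67/2


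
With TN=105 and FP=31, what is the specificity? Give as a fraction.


Specificity = TN / (TN + FP) = 105 / 136 = 105/136.

105/136


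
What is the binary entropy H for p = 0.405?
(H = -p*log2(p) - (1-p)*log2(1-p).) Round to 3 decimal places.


H = -0.405*log2(0.405) - 0.595*log2(0.595) = 0.974.

0.974


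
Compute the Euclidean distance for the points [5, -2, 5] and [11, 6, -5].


d = sqrt(sum of squared differences). (5-11)^2=36, (-2-6)^2=64, (5--5)^2=100. Sum = 200.

sqrt(200)


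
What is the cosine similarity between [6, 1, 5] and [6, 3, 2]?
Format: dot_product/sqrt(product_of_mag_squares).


dot = 49. |a|^2 = 62, |b|^2 = 49. cos = 49/sqrt(3038).

49/sqrt(3038)


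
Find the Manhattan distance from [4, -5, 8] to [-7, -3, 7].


d = sum of absolute differences: |4--7|=11 + |-5--3|=2 + |8-7|=1 = 14.

14


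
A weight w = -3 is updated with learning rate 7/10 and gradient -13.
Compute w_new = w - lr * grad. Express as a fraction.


w_new = -3 - 7/10 * -13 = -3 - -91/10 = 61/10.

61/10


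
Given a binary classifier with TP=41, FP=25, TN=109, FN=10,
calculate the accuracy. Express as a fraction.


Accuracy = (TP + TN) / (TP + TN + FP + FN) = (41 + 109) / 185 = 30/37.

30/37


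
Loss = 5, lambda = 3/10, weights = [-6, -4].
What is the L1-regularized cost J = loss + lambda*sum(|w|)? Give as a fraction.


L1 norm = sum(|w|) = 10. J = 5 + 3/10 * 10 = 8.

8


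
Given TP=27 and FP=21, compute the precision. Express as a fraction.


Precision = TP / (TP + FP) = 27 / 48 = 9/16.

9/16


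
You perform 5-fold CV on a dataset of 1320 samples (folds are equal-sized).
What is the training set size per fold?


Each validation fold has 1320/5 = 264 samples. Training set = 1320 - 264 = 1056.

1056


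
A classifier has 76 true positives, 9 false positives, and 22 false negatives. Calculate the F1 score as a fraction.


Precision = 76/85 = 76/85. Recall = 76/98 = 38/49. F1 = 2*P*R/(P+R) = 152/183.

152/183


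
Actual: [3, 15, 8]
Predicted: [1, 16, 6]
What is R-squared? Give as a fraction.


Mean(y) = 26/3. SS_res = 9. SS_tot = 218/3. R^2 = 1 - 9/(218/3) = 191/218.

191/218


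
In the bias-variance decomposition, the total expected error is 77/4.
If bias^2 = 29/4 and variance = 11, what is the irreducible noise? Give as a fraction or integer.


Total error = bias^2 + variance + irreducible noise. So irreducible noise = 77/4 - 29/4 - 11 = 1.

1


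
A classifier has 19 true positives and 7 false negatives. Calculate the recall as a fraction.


Recall = TP / (TP + FN) = 19 / 26 = 19/26.

19/26


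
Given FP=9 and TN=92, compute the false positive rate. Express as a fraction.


FPR = FP / (FP + TN) = 9 / 101 = 9/101.

9/101


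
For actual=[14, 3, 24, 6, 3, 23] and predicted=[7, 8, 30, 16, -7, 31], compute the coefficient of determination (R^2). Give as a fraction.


Mean(y) = 73/6. SS_res = 374. SS_tot = 2801/6. R^2 = 1 - 374/(2801/6) = 557/2801.

557/2801


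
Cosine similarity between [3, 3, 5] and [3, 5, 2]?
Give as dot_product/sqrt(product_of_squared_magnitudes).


dot = 34. |a|^2 = 43, |b|^2 = 38. cos = 34/sqrt(1634).

34/sqrt(1634)


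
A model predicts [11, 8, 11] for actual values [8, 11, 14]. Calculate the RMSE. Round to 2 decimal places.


MSE = 9.0000. RMSE = sqrt(9.0000) = 3.00.

3.00


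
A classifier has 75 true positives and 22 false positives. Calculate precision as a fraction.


Precision = TP / (TP + FP) = 75 / 97 = 75/97.

75/97


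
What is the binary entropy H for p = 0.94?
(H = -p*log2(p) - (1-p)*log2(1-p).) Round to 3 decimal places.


H = -0.94*log2(0.94) - 0.06*log2(0.06) = 0.327.

0.327


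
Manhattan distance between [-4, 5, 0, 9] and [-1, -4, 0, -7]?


d = sum of absolute differences: |-4--1|=3 + |5--4|=9 + |0-0|=0 + |9--7|=16 = 28.

28


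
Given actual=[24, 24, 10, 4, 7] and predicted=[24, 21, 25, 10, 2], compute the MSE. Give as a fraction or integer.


MSE = (1/5) * ((24-24)^2=0 + (24-21)^2=9 + (10-25)^2=225 + (4-10)^2=36 + (7-2)^2=25). Sum = 295. MSE = 59.

59


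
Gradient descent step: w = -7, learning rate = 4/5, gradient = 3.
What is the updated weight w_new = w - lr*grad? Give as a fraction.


w_new = -7 - 4/5 * 3 = -7 - 12/5 = -47/5.

-47/5


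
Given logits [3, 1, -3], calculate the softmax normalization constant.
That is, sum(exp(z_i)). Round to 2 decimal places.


Denom = e^3=20.0855 + e^1=2.7183 + e^-3=0.0498. Sum = 22.8536, which rounds to 22.85.

22.85


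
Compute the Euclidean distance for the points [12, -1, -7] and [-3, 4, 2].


d = sqrt(sum of squared differences). (12--3)^2=225, (-1-4)^2=25, (-7-2)^2=81. Sum = 331.

sqrt(331)


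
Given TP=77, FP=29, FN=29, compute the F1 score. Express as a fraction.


Precision = 77/106 = 77/106. Recall = 77/106 = 77/106. F1 = 2*P*R/(P+R) = 77/106.

77/106


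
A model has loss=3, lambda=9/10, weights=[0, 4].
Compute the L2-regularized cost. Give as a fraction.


L2 sq norm = sum(w^2) = 16. J = 3 + 9/10 * 16 = 87/5.

87/5


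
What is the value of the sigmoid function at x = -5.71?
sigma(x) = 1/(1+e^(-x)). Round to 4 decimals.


sigma(-5.71) = 1/(1+e^(5.71)) = 1/(1+301.871068) = 1/302.871068 = 0.0033.

0.0033


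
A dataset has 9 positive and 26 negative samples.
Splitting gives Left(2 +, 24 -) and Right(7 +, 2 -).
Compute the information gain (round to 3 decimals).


H(parent) = 0.8224. H(left) = 0.3912, H(right) = 0.7642. Weighted = (26/35)*0.3912 + (9/35)*0.7642 = 0.4871. IG = 0.8224 - 0.4871 = 0.3353, which rounds to 0.335.

0.335


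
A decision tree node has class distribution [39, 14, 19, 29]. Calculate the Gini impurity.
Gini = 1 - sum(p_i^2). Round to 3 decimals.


Total = 101. Proportions: 39/101, 14/101, 19/101, 29/101. sum(p_i^2) = 0.2861. Gini = 1 - 0.2861 = 0.7139, which rounds to 0.714.

0.714


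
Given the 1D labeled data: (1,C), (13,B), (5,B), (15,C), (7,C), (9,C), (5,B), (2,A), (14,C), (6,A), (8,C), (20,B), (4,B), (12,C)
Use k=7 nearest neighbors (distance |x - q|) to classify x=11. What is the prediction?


Distances: |1-11|=10, |13-11|=2, |5-11|=6, |15-11|=4, |7-11|=4, |9-11|=2, |5-11|=6, |2-11|=9, |14-11|=3, |6-11|=5, |8-11|=3, |20-11|=9, |4-11|=7, |12-11|=1. 7 nearest: (12,C), (13,B), (9,C), (14,C), (8,C), (15,C), (7,C). Counts: {'C': 6, 'B': 1}. Majority class: C.

C


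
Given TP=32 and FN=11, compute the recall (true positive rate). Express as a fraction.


Recall = TP / (TP + FN) = 32 / 43 = 32/43.

32/43


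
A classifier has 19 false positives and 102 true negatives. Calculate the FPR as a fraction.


FPR = FP / (FP + TN) = 19 / 121 = 19/121.

19/121


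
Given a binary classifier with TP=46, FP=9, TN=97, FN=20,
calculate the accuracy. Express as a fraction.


Accuracy = (TP + TN) / (TP + TN + FP + FN) = (46 + 97) / 172 = 143/172.

143/172


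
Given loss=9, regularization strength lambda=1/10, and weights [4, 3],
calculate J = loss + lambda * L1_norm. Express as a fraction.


L1 norm = sum(|w|) = 7. J = 9 + 1/10 * 7 = 97/10.

97/10


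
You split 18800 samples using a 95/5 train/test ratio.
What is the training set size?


Test set = 18800 * 5% = 940. Training set = 18800 - 940 = 17860.

17860


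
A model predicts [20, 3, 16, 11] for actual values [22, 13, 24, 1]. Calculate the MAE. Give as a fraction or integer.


MAE = (1/4) * (|22-20|=2 + |13-3|=10 + |24-16|=8 + |1-11|=10). Sum = 30. MAE = 15/2.

15/2


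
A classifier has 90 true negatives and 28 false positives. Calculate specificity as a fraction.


Specificity = TN / (TN + FP) = 90 / 118 = 45/59.

45/59


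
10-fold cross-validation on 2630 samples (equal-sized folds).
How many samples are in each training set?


Each validation fold has 2630/10 = 263 samples. Training set = 2630 - 263 = 2367.

2367


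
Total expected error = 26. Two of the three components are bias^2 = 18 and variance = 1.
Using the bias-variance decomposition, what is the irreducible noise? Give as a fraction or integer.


Total error = bias^2 + variance + irreducible noise. So irreducible noise = 26 - 18 - 1 = 7.

7


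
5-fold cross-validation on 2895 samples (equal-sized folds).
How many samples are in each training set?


Each validation fold has 2895/5 = 579 samples. Training set = 2895 - 579 = 2316.

2316


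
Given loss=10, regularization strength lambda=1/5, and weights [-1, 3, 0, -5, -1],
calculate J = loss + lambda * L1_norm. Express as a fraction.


L1 norm = sum(|w|) = 10. J = 10 + 1/5 * 10 = 12.

12


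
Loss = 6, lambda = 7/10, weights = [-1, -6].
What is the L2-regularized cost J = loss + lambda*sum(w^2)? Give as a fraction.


L2 sq norm = sum(w^2) = 37. J = 6 + 7/10 * 37 = 319/10.

319/10


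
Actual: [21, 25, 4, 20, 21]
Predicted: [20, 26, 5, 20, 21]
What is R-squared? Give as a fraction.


Mean(y) = 91/5. SS_res = 3. SS_tot = 1334/5. R^2 = 1 - 3/(1334/5) = 1319/1334.

1319/1334


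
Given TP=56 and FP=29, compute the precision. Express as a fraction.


Precision = TP / (TP + FP) = 56 / 85 = 56/85.

56/85


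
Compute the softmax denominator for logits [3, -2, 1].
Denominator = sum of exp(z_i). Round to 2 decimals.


Denom = e^3=20.0855 + e^-2=0.1353 + e^1=2.7183. Sum = 22.9391, which rounds to 22.94.

22.94


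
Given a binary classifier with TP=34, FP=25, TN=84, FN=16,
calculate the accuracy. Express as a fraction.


Accuracy = (TP + TN) / (TP + TN + FP + FN) = (34 + 84) / 159 = 118/159.

118/159


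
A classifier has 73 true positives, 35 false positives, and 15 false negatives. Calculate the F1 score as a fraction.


Precision = 73/108 = 73/108. Recall = 73/88 = 73/88. F1 = 2*P*R/(P+R) = 73/98.

73/98


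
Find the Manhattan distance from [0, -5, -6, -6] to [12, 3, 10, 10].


d = sum of absolute differences: |0-12|=12 + |-5-3|=8 + |-6-10|=16 + |-6-10|=16 = 52.

52


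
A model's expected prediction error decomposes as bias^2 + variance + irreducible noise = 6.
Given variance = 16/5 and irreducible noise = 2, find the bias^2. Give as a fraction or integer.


Total error = bias^2 + variance + irreducible noise. So bias^2 = 6 - 16/5 - 2 = 4/5.

4/5


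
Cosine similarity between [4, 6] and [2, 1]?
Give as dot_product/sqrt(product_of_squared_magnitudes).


dot = 14. |a|^2 = 52, |b|^2 = 5. cos = 14/sqrt(260).

14/sqrt(260)


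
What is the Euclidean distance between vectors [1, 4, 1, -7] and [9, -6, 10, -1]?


d = sqrt(sum of squared differences). (1-9)^2=64, (4--6)^2=100, (1-10)^2=81, (-7--1)^2=36. Sum = 281.

sqrt(281)


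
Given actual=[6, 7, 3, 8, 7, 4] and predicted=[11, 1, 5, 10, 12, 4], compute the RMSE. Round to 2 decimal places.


MSE = 15.6667. RMSE = sqrt(15.6667) = 3.96.

3.96


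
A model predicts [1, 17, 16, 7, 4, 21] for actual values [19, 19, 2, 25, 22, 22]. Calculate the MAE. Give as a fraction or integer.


MAE = (1/6) * (|19-1|=18 + |19-17|=2 + |2-16|=14 + |25-7|=18 + |22-4|=18 + |22-21|=1). Sum = 71. MAE = 71/6.

71/6


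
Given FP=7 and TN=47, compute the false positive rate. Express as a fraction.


FPR = FP / (FP + TN) = 7 / 54 = 7/54.

7/54


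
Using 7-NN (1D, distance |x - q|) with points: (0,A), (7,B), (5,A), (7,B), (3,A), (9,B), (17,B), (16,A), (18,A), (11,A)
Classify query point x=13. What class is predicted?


Distances: |0-13|=13, |7-13|=6, |5-13|=8, |7-13|=6, |3-13|=10, |9-13|=4, |17-13|=4, |16-13|=3, |18-13|=5, |11-13|=2. 7 nearest: (11,A), (16,A), (9,B), (17,B), (18,A), (7,B), (7,B). Counts: {'A': 3, 'B': 4}. Majority class: B.

B


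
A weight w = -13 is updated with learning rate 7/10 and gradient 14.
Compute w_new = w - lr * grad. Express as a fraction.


w_new = -13 - 7/10 * 14 = -13 - 49/5 = -114/5.

-114/5


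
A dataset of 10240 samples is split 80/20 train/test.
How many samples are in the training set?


Test set = 10240 * 20% = 2048. Training set = 10240 - 2048 = 8192.

8192


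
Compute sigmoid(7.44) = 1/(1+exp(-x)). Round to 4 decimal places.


sigma(7.44) = 1/(1+e^(-7.44)) = 1/(1+0.000587) = 1/1.000587 = 0.9994.

0.9994


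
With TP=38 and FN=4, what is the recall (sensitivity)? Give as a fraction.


Recall = TP / (TP + FN) = 38 / 42 = 19/21.

19/21


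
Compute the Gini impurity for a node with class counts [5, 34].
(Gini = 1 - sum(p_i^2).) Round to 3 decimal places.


Total = 39. Proportions: 5/39, 34/39. sum(p_i^2) = 0.7765. Gini = 1 - 0.7765 = 0.2235, which rounds to 0.224.

0.224


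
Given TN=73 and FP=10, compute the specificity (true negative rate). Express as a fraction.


Specificity = TN / (TN + FP) = 73 / 83 = 73/83.

73/83


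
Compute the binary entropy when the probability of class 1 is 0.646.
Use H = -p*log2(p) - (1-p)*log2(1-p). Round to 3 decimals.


H = -0.646*log2(0.646) - 0.354*log2(0.354) = 0.938.

0.938


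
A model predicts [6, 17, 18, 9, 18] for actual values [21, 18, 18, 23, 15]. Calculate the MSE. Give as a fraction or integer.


MSE = (1/5) * ((21-6)^2=225 + (18-17)^2=1 + (18-18)^2=0 + (23-9)^2=196 + (15-18)^2=9). Sum = 431. MSE = 431/5.

431/5


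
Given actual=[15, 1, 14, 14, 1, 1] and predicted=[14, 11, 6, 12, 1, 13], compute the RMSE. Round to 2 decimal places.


MSE = 52.1667. RMSE = sqrt(52.1667) = 7.22.

7.22


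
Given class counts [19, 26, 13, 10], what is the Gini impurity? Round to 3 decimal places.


Total = 68. Proportions: 19/68, 26/68, 13/68, 10/68. sum(p_i^2) = 0.2824. Gini = 1 - 0.2824 = 0.7176, which rounds to 0.718.

0.718


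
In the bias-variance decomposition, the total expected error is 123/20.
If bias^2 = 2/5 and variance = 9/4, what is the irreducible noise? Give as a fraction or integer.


Total error = bias^2 + variance + irreducible noise. So irreducible noise = 123/20 - 2/5 - 9/4 = 7/2.

7/2


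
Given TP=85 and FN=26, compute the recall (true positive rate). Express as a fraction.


Recall = TP / (TP + FN) = 85 / 111 = 85/111.

85/111


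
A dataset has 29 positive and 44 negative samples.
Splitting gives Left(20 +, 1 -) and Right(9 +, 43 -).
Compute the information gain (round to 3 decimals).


H(parent) = 0.9693. H(left) = 0.2762, H(right) = 0.6647. Weighted = (21/73)*0.2762 + (52/73)*0.6647 = 0.5529. IG = 0.9693 - 0.5529 = 0.4164, which rounds to 0.416.

0.416


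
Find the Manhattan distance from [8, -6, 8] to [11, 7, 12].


d = sum of absolute differences: |8-11|=3 + |-6-7|=13 + |8-12|=4 = 20.

20


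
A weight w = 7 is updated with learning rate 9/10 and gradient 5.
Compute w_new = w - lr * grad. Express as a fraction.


w_new = 7 - 9/10 * 5 = 7 - 9/2 = 5/2.

5/2


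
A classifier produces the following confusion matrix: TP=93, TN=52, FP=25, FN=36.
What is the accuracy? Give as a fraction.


Accuracy = (TP + TN) / (TP + TN + FP + FN) = (93 + 52) / 206 = 145/206.

145/206


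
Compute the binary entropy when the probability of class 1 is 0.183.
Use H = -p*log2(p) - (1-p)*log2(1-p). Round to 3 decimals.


H = -0.183*log2(0.183) - 0.817*log2(0.817) = 0.687.

0.687


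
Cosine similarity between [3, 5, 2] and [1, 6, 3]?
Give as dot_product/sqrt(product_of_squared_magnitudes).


dot = 39. |a|^2 = 38, |b|^2 = 46. cos = 39/sqrt(1748).

39/sqrt(1748)


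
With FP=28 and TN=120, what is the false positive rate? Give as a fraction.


FPR = FP / (FP + TN) = 28 / 148 = 7/37.

7/37


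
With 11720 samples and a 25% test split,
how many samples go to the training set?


Test set = 11720 * 25% = 2930. Training set = 11720 - 2930 = 8790.

8790


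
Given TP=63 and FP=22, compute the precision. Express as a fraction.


Precision = TP / (TP + FP) = 63 / 85 = 63/85.

63/85


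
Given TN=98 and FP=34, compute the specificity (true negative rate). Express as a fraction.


Specificity = TN / (TN + FP) = 98 / 132 = 49/66.

49/66


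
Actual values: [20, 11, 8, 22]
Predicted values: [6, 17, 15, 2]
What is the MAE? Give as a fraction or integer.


MAE = (1/4) * (|20-6|=14 + |11-17|=6 + |8-15|=7 + |22-2|=20). Sum = 47. MAE = 47/4.

47/4


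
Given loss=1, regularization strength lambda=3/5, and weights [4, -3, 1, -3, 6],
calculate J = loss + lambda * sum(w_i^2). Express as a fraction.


L2 sq norm = sum(w^2) = 71. J = 1 + 3/5 * 71 = 218/5.

218/5


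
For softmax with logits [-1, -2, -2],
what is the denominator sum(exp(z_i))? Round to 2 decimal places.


Denom = e^-1=0.3679 + e^-2=0.1353 + e^-2=0.1353. Sum = 0.6385, which rounds to 0.64.

0.64


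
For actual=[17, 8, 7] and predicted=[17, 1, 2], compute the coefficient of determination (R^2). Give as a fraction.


Mean(y) = 32/3. SS_res = 74. SS_tot = 182/3. R^2 = 1 - 74/(182/3) = -20/91.

-20/91


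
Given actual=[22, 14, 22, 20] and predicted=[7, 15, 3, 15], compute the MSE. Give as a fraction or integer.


MSE = (1/4) * ((22-7)^2=225 + (14-15)^2=1 + (22-3)^2=361 + (20-15)^2=25). Sum = 612. MSE = 153.

153


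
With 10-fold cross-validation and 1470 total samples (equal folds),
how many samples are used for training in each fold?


Each validation fold has 1470/10 = 147 samples. Training set = 1470 - 147 = 1323.

1323


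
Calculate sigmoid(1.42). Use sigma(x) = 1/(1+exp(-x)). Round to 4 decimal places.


sigma(1.42) = 1/(1+e^(-1.42)) = 1/(1+0.241714) = 1/1.241714 = 0.8053.

0.8053


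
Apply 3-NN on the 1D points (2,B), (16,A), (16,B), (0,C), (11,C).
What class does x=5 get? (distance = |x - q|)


Distances: |2-5|=3, |16-5|=11, |16-5|=11, |0-5|=5, |11-5|=6. 3 nearest: (2,B), (0,C), (11,C). Counts: {'B': 1, 'C': 2}. Majority class: C.

C


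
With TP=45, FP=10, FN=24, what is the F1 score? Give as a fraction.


Precision = 45/55 = 9/11. Recall = 45/69 = 15/23. F1 = 2*P*R/(P+R) = 45/62.

45/62


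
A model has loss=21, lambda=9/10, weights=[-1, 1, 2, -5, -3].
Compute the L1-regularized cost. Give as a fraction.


L1 norm = sum(|w|) = 12. J = 21 + 9/10 * 12 = 159/5.

159/5


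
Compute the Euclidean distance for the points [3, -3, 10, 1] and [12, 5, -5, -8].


d = sqrt(sum of squared differences). (3-12)^2=81, (-3-5)^2=64, (10--5)^2=225, (1--8)^2=81. Sum = 451.

sqrt(451)


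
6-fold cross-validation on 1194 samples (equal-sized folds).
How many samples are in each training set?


Each validation fold has 1194/6 = 199 samples. Training set = 1194 - 199 = 995.

995


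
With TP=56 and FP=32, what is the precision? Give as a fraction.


Precision = TP / (TP + FP) = 56 / 88 = 7/11.

7/11


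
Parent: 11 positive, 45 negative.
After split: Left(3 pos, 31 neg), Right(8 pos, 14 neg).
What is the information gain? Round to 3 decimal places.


H(parent) = 0.7147. H(left) = 0.4306, H(right) = 0.9457. Weighted = (34/56)*0.4306 + (22/56)*0.9457 = 0.6330. IG = 0.7147 - 0.6330 = 0.0817, which rounds to 0.082.

0.082


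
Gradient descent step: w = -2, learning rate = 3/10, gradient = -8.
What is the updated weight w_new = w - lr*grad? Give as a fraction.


w_new = -2 - 3/10 * -8 = -2 - -12/5 = 2/5.

2/5


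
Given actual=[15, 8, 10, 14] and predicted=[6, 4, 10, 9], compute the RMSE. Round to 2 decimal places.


MSE = 30.5000. RMSE = sqrt(30.5000) = 5.52.

5.52


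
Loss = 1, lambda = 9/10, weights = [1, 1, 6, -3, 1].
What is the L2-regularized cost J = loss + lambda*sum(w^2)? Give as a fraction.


L2 sq norm = sum(w^2) = 48. J = 1 + 9/10 * 48 = 221/5.

221/5


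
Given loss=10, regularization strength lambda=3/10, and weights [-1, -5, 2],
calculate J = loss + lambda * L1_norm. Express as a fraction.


L1 norm = sum(|w|) = 8. J = 10 + 3/10 * 8 = 62/5.

62/5


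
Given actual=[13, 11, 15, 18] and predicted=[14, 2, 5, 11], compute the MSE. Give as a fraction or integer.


MSE = (1/4) * ((13-14)^2=1 + (11-2)^2=81 + (15-5)^2=100 + (18-11)^2=49). Sum = 231. MSE = 231/4.

231/4


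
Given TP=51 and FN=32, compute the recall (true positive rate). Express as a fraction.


Recall = TP / (TP + FN) = 51 / 83 = 51/83.

51/83


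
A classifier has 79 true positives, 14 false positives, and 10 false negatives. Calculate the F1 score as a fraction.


Precision = 79/93 = 79/93. Recall = 79/89 = 79/89. F1 = 2*P*R/(P+R) = 79/91.

79/91


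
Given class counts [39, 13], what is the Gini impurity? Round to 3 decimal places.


Total = 52. Proportions: 39/52, 13/52. sum(p_i^2) = 0.6250. Gini = 1 - 0.6250 = 0.3750, which rounds to 0.375.

0.375


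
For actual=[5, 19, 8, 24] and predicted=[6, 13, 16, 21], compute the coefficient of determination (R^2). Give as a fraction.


Mean(y) = 14. SS_res = 110. SS_tot = 242. R^2 = 1 - 110/(242) = 6/11.

6/11


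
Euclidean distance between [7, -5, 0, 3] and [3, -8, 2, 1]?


d = sqrt(sum of squared differences). (7-3)^2=16, (-5--8)^2=9, (0-2)^2=4, (3-1)^2=4. Sum = 33.

sqrt(33)


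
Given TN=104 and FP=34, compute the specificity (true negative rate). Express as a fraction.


Specificity = TN / (TN + FP) = 104 / 138 = 52/69.

52/69


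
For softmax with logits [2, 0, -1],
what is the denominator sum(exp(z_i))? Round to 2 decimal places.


Denom = e^2=7.3891 + e^0=1.0000 + e^-1=0.3679. Sum = 8.7570, which rounds to 8.76.

8.76


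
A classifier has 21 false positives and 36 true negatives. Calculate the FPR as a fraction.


FPR = FP / (FP + TN) = 21 / 57 = 7/19.

7/19


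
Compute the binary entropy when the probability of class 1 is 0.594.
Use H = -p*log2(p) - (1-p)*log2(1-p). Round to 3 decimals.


H = -0.594*log2(0.594) - 0.406*log2(0.406) = 0.974.

0.974


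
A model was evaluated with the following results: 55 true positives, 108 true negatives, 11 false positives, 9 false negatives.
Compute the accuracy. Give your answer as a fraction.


Accuracy = (TP + TN) / (TP + TN + FP + FN) = (55 + 108) / 183 = 163/183.

163/183


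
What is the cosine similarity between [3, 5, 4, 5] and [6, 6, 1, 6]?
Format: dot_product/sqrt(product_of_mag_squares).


dot = 82. |a|^2 = 75, |b|^2 = 109. cos = 82/sqrt(8175).

82/sqrt(8175)


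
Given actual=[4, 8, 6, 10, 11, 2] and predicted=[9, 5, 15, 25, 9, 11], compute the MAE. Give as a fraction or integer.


MAE = (1/6) * (|4-9|=5 + |8-5|=3 + |6-15|=9 + |10-25|=15 + |11-9|=2 + |2-11|=9). Sum = 43. MAE = 43/6.

43/6


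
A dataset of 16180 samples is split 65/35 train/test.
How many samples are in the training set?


Test set = 16180 * 35% = 5663. Training set = 16180 - 5663 = 10517.

10517


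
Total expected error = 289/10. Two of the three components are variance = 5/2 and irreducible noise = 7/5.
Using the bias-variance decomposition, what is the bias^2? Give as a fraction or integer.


Total error = bias^2 + variance + irreducible noise. So bias^2 = 289/10 - 5/2 - 7/5 = 25.

25


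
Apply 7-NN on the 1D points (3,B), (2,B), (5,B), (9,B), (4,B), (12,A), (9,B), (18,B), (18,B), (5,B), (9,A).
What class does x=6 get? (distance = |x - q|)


Distances: |3-6|=3, |2-6|=4, |5-6|=1, |9-6|=3, |4-6|=2, |12-6|=6, |9-6|=3, |18-6|=12, |18-6|=12, |5-6|=1, |9-6|=3. 7 nearest: (5,B), (5,B), (4,B), (9,A), (3,B), (9,B), (9,B). Counts: {'B': 6, 'A': 1}. Majority class: B.

B


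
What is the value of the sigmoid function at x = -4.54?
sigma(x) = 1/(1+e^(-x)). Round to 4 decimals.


sigma(-4.54) = 1/(1+e^(4.54)) = 1/(1+93.690800) = 1/94.690800 = 0.0106.

0.0106


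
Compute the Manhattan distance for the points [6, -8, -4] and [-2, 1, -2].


d = sum of absolute differences: |6--2|=8 + |-8-1|=9 + |-4--2|=2 = 19.

19


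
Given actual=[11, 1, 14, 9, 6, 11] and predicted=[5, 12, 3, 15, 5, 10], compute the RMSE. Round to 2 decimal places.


MSE = 52.6667. RMSE = sqrt(52.6667) = 7.26.

7.26


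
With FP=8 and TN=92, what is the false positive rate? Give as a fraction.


FPR = FP / (FP + TN) = 8 / 100 = 2/25.

2/25


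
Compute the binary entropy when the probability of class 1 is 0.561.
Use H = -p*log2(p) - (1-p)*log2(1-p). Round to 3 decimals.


H = -0.561*log2(0.561) - 0.439*log2(0.439) = 0.989.

0.989


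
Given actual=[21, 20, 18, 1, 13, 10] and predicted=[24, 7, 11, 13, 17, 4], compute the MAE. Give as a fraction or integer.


MAE = (1/6) * (|21-24|=3 + |20-7|=13 + |18-11|=7 + |1-13|=12 + |13-17|=4 + |10-4|=6). Sum = 45. MAE = 15/2.

15/2


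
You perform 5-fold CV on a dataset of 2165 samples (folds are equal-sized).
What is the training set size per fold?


Each validation fold has 2165/5 = 433 samples. Training set = 2165 - 433 = 1732.

1732


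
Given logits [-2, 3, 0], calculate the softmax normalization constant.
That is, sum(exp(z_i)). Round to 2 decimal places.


Denom = e^-2=0.1353 + e^3=20.0855 + e^0=1.0000. Sum = 21.2208, which rounds to 21.22.

21.22


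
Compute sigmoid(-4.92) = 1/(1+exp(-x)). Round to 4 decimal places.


sigma(-4.92) = 1/(1+e^(4.92)) = 1/(1+137.002613) = 1/138.002613 = 0.0072.

0.0072


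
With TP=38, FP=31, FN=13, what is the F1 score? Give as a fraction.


Precision = 38/69 = 38/69. Recall = 38/51 = 38/51. F1 = 2*P*R/(P+R) = 19/30.

19/30


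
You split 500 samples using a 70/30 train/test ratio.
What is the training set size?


Test set = 500 * 30% = 150. Training set = 500 - 150 = 350.

350


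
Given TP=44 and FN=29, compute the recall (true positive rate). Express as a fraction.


Recall = TP / (TP + FN) = 44 / 73 = 44/73.

44/73


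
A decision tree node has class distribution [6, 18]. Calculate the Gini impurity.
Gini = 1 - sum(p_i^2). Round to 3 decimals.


Total = 24. Proportions: 6/24, 18/24. sum(p_i^2) = 0.6250. Gini = 1 - 0.6250 = 0.3750, which rounds to 0.375.

0.375


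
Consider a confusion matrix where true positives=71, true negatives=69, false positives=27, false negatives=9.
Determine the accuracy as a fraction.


Accuracy = (TP + TN) / (TP + TN + FP + FN) = (71 + 69) / 176 = 35/44.

35/44


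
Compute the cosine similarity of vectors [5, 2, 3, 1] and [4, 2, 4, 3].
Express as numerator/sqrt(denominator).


dot = 39. |a|^2 = 39, |b|^2 = 45. cos = 39/sqrt(1755).

39/sqrt(1755)


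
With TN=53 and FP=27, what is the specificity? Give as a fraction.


Specificity = TN / (TN + FP) = 53 / 80 = 53/80.

53/80


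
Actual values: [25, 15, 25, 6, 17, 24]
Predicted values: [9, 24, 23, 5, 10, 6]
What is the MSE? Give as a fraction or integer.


MSE = (1/6) * ((25-9)^2=256 + (15-24)^2=81 + (25-23)^2=4 + (6-5)^2=1 + (17-10)^2=49 + (24-6)^2=324). Sum = 715. MSE = 715/6.

715/6


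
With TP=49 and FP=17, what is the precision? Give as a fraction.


Precision = TP / (TP + FP) = 49 / 66 = 49/66.

49/66


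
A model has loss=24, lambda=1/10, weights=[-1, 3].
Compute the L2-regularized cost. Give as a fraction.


L2 sq norm = sum(w^2) = 10. J = 24 + 1/10 * 10 = 25.

25


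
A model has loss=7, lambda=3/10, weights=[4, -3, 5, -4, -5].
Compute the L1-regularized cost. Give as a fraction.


L1 norm = sum(|w|) = 21. J = 7 + 3/10 * 21 = 133/10.

133/10


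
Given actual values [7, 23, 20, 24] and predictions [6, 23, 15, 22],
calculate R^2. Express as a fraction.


Mean(y) = 37/2. SS_res = 30. SS_tot = 185. R^2 = 1 - 30/(185) = 31/37.

31/37


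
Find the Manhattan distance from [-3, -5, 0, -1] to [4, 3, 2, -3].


d = sum of absolute differences: |-3-4|=7 + |-5-3|=8 + |0-2|=2 + |-1--3|=2 = 19.

19


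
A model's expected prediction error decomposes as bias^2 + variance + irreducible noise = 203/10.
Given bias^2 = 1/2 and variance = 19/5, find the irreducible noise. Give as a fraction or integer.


Total error = bias^2 + variance + irreducible noise. So irreducible noise = 203/10 - 1/2 - 19/5 = 16.

16


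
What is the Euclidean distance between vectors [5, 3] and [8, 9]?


d = sqrt(sum of squared differences). (5-8)^2=9, (3-9)^2=36. Sum = 45.

sqrt(45)


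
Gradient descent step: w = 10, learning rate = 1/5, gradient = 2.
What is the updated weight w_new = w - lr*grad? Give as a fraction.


w_new = 10 - 1/5 * 2 = 10 - 2/5 = 48/5.

48/5


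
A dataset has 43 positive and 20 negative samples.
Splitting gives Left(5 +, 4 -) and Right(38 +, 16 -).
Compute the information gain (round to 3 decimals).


H(parent) = 0.9016. H(left) = 0.9911, H(right) = 0.8767. Weighted = (9/63)*0.9911 + (54/63)*0.8767 = 0.8930. IG = 0.9016 - 0.8930 = 0.0086, which rounds to 0.009.

0.009


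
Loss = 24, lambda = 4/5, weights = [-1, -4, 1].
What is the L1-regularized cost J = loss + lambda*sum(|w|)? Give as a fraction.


L1 norm = sum(|w|) = 6. J = 24 + 4/5 * 6 = 144/5.

144/5


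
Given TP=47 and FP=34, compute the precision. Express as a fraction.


Precision = TP / (TP + FP) = 47 / 81 = 47/81.

47/81


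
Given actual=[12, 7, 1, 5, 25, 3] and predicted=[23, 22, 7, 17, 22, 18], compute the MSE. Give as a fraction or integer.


MSE = (1/6) * ((12-23)^2=121 + (7-22)^2=225 + (1-7)^2=36 + (5-17)^2=144 + (25-22)^2=9 + (3-18)^2=225). Sum = 760. MSE = 380/3.

380/3


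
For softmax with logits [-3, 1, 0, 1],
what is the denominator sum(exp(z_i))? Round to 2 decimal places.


Denom = e^-3=0.0498 + e^1=2.7183 + e^0=1.0000 + e^1=2.7183. Sum = 6.4864, which rounds to 6.49.

6.49


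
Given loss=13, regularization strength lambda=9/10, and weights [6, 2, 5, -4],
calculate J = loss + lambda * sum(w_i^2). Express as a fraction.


L2 sq norm = sum(w^2) = 81. J = 13 + 9/10 * 81 = 859/10.

859/10
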